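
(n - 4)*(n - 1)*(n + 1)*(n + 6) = n^4 + 2*n^3 - 25*n^2 - 2*n + 24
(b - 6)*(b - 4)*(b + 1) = b^3 - 9*b^2 + 14*b + 24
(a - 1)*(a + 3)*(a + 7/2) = a^3 + 11*a^2/2 + 4*a - 21/2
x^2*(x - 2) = x^3 - 2*x^2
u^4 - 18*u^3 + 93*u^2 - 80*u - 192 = (u - 8)^2*(u - 3)*(u + 1)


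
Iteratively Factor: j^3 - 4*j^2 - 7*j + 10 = (j - 1)*(j^2 - 3*j - 10) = (j - 5)*(j - 1)*(j + 2)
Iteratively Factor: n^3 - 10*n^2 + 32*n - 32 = (n - 4)*(n^2 - 6*n + 8) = (n - 4)^2*(n - 2)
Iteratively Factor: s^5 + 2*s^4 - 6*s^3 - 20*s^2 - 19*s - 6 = (s + 1)*(s^4 + s^3 - 7*s^2 - 13*s - 6) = (s + 1)*(s + 2)*(s^3 - s^2 - 5*s - 3) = (s + 1)^2*(s + 2)*(s^2 - 2*s - 3) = (s - 3)*(s + 1)^2*(s + 2)*(s + 1)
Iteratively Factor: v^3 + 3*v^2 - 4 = (v + 2)*(v^2 + v - 2) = (v + 2)^2*(v - 1)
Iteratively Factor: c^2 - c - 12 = (c + 3)*(c - 4)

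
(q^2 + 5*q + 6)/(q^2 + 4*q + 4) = (q + 3)/(q + 2)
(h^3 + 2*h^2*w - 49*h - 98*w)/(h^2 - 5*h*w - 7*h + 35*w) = (-h^2 - 2*h*w - 7*h - 14*w)/(-h + 5*w)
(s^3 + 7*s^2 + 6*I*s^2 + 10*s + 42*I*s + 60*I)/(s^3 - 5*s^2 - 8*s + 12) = (s^2 + s*(5 + 6*I) + 30*I)/(s^2 - 7*s + 6)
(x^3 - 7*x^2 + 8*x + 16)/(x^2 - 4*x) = x - 3 - 4/x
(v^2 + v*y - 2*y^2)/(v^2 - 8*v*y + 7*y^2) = (-v - 2*y)/(-v + 7*y)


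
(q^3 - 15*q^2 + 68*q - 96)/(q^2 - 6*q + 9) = (q^2 - 12*q + 32)/(q - 3)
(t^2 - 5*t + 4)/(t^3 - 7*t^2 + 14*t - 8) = 1/(t - 2)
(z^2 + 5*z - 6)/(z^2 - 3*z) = (z^2 + 5*z - 6)/(z*(z - 3))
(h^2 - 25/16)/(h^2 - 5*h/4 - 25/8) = (4*h - 5)/(2*(2*h - 5))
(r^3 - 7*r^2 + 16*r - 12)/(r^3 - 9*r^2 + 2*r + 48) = (r^2 - 4*r + 4)/(r^2 - 6*r - 16)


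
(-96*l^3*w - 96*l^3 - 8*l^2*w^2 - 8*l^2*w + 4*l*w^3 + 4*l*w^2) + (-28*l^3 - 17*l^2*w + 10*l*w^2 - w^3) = -96*l^3*w - 124*l^3 - 8*l^2*w^2 - 25*l^2*w + 4*l*w^3 + 14*l*w^2 - w^3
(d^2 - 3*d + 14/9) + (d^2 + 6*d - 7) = 2*d^2 + 3*d - 49/9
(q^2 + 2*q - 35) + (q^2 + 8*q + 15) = 2*q^2 + 10*q - 20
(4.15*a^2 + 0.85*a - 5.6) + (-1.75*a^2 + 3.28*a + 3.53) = 2.4*a^2 + 4.13*a - 2.07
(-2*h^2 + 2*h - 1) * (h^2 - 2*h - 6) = -2*h^4 + 6*h^3 + 7*h^2 - 10*h + 6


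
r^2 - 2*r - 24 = (r - 6)*(r + 4)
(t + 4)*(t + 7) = t^2 + 11*t + 28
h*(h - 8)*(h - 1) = h^3 - 9*h^2 + 8*h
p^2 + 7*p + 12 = (p + 3)*(p + 4)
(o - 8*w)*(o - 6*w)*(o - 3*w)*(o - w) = o^4 - 18*o^3*w + 107*o^2*w^2 - 234*o*w^3 + 144*w^4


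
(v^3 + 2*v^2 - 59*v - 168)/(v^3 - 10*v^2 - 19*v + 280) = (v^2 + 10*v + 21)/(v^2 - 2*v - 35)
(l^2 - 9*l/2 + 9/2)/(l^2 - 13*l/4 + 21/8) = 4*(l - 3)/(4*l - 7)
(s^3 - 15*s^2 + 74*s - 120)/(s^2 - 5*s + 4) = (s^2 - 11*s + 30)/(s - 1)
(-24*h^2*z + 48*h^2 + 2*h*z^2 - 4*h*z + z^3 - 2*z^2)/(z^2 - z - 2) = (-24*h^2 + 2*h*z + z^2)/(z + 1)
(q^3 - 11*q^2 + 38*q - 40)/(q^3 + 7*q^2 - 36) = (q^2 - 9*q + 20)/(q^2 + 9*q + 18)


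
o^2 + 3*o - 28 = (o - 4)*(o + 7)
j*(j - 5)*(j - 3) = j^3 - 8*j^2 + 15*j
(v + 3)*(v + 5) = v^2 + 8*v + 15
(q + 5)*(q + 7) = q^2 + 12*q + 35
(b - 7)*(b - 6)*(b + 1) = b^3 - 12*b^2 + 29*b + 42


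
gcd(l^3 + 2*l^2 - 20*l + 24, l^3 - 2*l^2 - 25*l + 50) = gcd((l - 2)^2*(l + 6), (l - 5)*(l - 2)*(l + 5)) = l - 2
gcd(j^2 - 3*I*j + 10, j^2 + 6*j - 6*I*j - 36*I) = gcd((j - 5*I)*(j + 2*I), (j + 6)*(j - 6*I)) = 1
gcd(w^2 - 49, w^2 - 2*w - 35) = w - 7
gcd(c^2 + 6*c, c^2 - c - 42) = c + 6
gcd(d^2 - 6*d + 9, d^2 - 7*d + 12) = d - 3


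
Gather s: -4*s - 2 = -4*s - 2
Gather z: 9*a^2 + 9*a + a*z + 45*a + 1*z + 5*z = 9*a^2 + 54*a + z*(a + 6)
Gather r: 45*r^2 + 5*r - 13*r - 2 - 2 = 45*r^2 - 8*r - 4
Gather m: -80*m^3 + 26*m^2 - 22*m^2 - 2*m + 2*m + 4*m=-80*m^3 + 4*m^2 + 4*m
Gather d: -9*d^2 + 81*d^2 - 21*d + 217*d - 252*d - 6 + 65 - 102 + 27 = 72*d^2 - 56*d - 16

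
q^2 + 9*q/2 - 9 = (q - 3/2)*(q + 6)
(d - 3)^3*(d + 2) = d^4 - 7*d^3 + 9*d^2 + 27*d - 54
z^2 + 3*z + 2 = (z + 1)*(z + 2)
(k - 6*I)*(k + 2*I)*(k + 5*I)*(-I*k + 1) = -I*k^4 + 2*k^3 - 31*I*k^2 + 92*k + 60*I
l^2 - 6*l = l*(l - 6)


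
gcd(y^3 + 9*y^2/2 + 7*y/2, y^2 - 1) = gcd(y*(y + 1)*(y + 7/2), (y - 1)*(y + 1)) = y + 1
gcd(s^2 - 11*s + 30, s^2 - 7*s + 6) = s - 6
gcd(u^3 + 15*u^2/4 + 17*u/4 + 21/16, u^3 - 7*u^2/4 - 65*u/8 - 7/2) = u^2 + 9*u/4 + 7/8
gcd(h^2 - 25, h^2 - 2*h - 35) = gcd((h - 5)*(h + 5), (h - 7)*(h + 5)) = h + 5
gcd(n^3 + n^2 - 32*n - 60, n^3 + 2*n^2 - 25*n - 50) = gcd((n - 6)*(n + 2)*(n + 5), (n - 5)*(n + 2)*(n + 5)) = n^2 + 7*n + 10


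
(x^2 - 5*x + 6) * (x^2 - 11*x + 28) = x^4 - 16*x^3 + 89*x^2 - 206*x + 168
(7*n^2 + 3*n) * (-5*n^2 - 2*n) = -35*n^4 - 29*n^3 - 6*n^2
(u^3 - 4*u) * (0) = 0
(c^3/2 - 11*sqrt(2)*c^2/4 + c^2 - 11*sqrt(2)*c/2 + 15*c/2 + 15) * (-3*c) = -3*c^4/2 - 3*c^3 + 33*sqrt(2)*c^3/4 - 45*c^2/2 + 33*sqrt(2)*c^2/2 - 45*c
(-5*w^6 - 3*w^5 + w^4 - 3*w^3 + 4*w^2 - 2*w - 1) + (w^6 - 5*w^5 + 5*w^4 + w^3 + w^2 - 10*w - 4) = -4*w^6 - 8*w^5 + 6*w^4 - 2*w^3 + 5*w^2 - 12*w - 5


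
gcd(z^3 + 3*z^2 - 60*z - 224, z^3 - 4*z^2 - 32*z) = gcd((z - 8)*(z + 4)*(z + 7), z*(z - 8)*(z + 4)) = z^2 - 4*z - 32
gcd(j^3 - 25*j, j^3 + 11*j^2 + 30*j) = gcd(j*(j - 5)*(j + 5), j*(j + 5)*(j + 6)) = j^2 + 5*j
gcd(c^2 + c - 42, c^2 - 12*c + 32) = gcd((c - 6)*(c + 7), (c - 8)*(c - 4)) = 1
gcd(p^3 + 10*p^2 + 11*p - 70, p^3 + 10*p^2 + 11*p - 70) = p^3 + 10*p^2 + 11*p - 70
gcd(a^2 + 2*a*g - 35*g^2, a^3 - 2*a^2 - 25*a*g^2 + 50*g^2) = a - 5*g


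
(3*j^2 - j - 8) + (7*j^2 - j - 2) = 10*j^2 - 2*j - 10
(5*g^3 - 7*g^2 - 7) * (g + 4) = 5*g^4 + 13*g^3 - 28*g^2 - 7*g - 28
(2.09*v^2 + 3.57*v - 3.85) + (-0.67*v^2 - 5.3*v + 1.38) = 1.42*v^2 - 1.73*v - 2.47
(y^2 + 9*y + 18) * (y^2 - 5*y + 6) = y^4 + 4*y^3 - 21*y^2 - 36*y + 108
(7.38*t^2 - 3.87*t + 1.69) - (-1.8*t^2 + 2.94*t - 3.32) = 9.18*t^2 - 6.81*t + 5.01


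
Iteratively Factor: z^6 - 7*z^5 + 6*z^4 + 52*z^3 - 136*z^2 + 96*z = (z - 2)*(z^5 - 5*z^4 - 4*z^3 + 44*z^2 - 48*z) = (z - 4)*(z - 2)*(z^4 - z^3 - 8*z^2 + 12*z) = (z - 4)*(z - 2)^2*(z^3 + z^2 - 6*z) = (z - 4)*(z - 2)^3*(z^2 + 3*z) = (z - 4)*(z - 2)^3*(z + 3)*(z)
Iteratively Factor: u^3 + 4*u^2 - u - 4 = (u + 1)*(u^2 + 3*u - 4) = (u - 1)*(u + 1)*(u + 4)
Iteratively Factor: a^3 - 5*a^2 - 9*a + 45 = (a - 5)*(a^2 - 9) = (a - 5)*(a + 3)*(a - 3)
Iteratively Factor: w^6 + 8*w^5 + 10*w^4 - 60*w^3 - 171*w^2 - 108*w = (w + 3)*(w^5 + 5*w^4 - 5*w^3 - 45*w^2 - 36*w) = w*(w + 3)*(w^4 + 5*w^3 - 5*w^2 - 45*w - 36) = w*(w + 3)^2*(w^3 + 2*w^2 - 11*w - 12) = w*(w + 3)^2*(w + 4)*(w^2 - 2*w - 3) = w*(w - 3)*(w + 3)^2*(w + 4)*(w + 1)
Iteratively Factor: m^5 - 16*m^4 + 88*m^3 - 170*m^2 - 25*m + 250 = (m - 5)*(m^4 - 11*m^3 + 33*m^2 - 5*m - 50) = (m - 5)^2*(m^3 - 6*m^2 + 3*m + 10) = (m - 5)^3*(m^2 - m - 2) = (m - 5)^3*(m + 1)*(m - 2)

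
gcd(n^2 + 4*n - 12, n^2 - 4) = n - 2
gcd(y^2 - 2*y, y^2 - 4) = y - 2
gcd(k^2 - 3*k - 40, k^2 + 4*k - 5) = k + 5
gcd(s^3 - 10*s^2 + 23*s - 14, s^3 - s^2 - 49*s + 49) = s^2 - 8*s + 7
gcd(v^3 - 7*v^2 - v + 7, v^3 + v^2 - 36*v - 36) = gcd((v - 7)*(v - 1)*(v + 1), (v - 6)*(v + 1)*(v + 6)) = v + 1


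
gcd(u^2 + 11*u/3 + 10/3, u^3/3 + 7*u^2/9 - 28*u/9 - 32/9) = 1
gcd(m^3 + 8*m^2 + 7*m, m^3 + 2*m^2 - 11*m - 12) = m + 1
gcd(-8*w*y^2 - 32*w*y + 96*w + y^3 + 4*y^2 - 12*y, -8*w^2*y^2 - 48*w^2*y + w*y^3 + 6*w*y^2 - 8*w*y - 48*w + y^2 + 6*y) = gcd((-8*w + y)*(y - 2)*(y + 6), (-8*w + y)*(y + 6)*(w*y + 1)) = -8*w*y - 48*w + y^2 + 6*y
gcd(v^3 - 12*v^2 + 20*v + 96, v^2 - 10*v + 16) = v - 8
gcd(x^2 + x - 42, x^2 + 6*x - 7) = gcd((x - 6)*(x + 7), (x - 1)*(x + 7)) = x + 7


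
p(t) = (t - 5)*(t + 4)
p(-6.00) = 22.00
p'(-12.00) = -25.00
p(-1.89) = -14.54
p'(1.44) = 1.88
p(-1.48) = -16.33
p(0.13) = -20.11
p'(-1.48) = -3.96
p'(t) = 2*t - 1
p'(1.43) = 1.86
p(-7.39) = 42.00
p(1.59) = -19.06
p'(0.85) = 0.70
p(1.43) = -19.39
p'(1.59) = 2.18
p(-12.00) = 136.00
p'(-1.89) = -4.78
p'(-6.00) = -13.00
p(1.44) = -19.37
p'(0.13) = -0.74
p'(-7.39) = -15.78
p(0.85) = -20.13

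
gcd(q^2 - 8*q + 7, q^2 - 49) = q - 7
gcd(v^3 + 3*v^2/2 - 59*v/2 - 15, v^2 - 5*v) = v - 5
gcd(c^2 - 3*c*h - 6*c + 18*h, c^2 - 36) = c - 6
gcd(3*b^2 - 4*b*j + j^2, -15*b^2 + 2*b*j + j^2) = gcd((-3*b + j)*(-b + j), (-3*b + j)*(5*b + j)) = 3*b - j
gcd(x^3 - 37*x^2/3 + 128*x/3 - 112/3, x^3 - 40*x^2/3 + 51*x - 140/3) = x^2 - 25*x/3 + 28/3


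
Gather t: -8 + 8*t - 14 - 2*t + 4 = 6*t - 18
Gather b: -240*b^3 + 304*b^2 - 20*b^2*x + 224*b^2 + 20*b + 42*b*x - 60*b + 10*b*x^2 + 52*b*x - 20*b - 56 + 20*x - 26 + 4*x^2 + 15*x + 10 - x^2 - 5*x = -240*b^3 + b^2*(528 - 20*x) + b*(10*x^2 + 94*x - 60) + 3*x^2 + 30*x - 72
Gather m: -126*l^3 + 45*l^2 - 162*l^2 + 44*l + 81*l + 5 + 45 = -126*l^3 - 117*l^2 + 125*l + 50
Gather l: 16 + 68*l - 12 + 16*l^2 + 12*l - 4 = 16*l^2 + 80*l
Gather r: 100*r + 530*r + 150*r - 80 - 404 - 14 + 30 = 780*r - 468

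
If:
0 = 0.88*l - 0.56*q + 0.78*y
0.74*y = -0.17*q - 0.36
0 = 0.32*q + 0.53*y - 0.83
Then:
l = 5.04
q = 5.49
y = -1.75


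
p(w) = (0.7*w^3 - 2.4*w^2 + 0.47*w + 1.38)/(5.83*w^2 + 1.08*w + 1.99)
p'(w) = (-11.66*w - 1.08)*(0.7*w^3 - 2.4*w^2 + 0.47*w + 1.38)/(5.83*w^2 + 1.08*w + 1.99)^2 + (2.1*w^2 - 4.8*w + 0.47)/(5.83*w^2 + 1.08*w + 1.99)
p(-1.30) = -0.46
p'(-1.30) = 0.36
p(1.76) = -0.06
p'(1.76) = -0.00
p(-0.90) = -0.26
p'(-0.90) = 0.70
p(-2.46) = -0.71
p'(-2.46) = 0.15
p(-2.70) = -0.75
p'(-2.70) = 0.14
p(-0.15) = 0.64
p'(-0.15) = 0.85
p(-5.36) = -1.09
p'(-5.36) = 0.12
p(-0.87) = -0.24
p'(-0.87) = 0.74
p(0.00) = 0.69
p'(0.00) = -0.14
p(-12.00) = -1.88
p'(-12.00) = 0.12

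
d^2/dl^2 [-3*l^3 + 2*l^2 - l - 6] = 4 - 18*l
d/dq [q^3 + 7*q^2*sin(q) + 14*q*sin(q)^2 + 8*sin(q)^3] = 7*q^2*cos(q) + 3*q^2 + 14*q*sin(q) + 14*q*sin(2*q) + 24*sin(q)^2*cos(q) + 14*sin(q)^2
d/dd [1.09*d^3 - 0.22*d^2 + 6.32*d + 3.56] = 3.27*d^2 - 0.44*d + 6.32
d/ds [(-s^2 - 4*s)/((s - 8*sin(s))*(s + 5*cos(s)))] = (-s*(s + 4)*(s - 8*sin(s))*(5*sin(s) - 1) - s*(s + 4)*(s + 5*cos(s))*(8*cos(s) - 1) + (-2*s - 4)*(s - 8*sin(s))*(s + 5*cos(s)))/((s - 8*sin(s))^2*(s + 5*cos(s))^2)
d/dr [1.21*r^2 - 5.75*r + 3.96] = 2.42*r - 5.75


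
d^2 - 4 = (d - 2)*(d + 2)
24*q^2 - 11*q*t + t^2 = (-8*q + t)*(-3*q + t)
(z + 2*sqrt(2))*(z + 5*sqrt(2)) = z^2 + 7*sqrt(2)*z + 20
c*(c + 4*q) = c^2 + 4*c*q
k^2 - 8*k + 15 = (k - 5)*(k - 3)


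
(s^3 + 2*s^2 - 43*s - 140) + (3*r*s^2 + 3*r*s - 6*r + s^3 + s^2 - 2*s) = 3*r*s^2 + 3*r*s - 6*r + 2*s^3 + 3*s^2 - 45*s - 140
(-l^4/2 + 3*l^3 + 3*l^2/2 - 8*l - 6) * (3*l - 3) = -3*l^5/2 + 21*l^4/2 - 9*l^3/2 - 57*l^2/2 + 6*l + 18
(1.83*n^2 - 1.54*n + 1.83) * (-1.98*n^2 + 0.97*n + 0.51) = -3.6234*n^4 + 4.8243*n^3 - 4.1839*n^2 + 0.9897*n + 0.9333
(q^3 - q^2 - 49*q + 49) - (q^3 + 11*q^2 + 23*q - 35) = -12*q^2 - 72*q + 84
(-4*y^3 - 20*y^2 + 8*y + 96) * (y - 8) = -4*y^4 + 12*y^3 + 168*y^2 + 32*y - 768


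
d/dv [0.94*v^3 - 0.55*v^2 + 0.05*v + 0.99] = 2.82*v^2 - 1.1*v + 0.05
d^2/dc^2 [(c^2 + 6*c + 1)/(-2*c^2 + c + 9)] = 4*(-13*c^3 - 33*c^2 - 159*c - 23)/(8*c^6 - 12*c^5 - 102*c^4 + 107*c^3 + 459*c^2 - 243*c - 729)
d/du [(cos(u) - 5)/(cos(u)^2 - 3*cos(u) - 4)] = (cos(u)^2 - 10*cos(u) + 19)*sin(u)/((cos(u) - 4)^2*(cos(u) + 1)^2)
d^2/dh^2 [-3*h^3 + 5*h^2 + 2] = 10 - 18*h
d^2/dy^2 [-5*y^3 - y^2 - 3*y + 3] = -30*y - 2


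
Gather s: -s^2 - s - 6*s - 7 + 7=-s^2 - 7*s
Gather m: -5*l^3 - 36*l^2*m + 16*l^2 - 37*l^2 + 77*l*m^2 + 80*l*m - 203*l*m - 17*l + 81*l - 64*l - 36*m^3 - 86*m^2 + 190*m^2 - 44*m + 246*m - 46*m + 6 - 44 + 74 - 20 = -5*l^3 - 21*l^2 - 36*m^3 + m^2*(77*l + 104) + m*(-36*l^2 - 123*l + 156) + 16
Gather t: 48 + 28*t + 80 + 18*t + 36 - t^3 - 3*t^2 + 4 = -t^3 - 3*t^2 + 46*t + 168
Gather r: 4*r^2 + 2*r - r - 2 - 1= 4*r^2 + r - 3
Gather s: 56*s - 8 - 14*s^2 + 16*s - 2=-14*s^2 + 72*s - 10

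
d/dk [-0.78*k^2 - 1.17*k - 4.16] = -1.56*k - 1.17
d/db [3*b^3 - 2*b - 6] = 9*b^2 - 2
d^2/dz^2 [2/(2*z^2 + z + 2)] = 4*(-4*z^2 - 2*z + (4*z + 1)^2 - 4)/(2*z^2 + z + 2)^3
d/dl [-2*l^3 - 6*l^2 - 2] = 6*l*(-l - 2)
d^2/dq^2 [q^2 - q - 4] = 2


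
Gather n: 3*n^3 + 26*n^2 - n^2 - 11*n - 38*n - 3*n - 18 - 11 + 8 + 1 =3*n^3 + 25*n^2 - 52*n - 20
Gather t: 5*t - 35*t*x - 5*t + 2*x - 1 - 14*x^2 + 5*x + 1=-35*t*x - 14*x^2 + 7*x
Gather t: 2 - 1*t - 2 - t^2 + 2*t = -t^2 + t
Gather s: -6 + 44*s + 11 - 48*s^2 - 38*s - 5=-48*s^2 + 6*s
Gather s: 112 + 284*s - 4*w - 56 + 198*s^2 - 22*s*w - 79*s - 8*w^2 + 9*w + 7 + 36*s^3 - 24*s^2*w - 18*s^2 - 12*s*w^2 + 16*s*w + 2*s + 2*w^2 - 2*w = 36*s^3 + s^2*(180 - 24*w) + s*(-12*w^2 - 6*w + 207) - 6*w^2 + 3*w + 63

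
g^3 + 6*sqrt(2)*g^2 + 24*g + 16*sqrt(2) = (g + 2*sqrt(2))^3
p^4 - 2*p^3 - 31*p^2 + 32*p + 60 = (p - 6)*(p - 2)*(p + 1)*(p + 5)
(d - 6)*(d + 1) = d^2 - 5*d - 6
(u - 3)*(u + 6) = u^2 + 3*u - 18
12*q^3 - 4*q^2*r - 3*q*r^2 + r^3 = (-3*q + r)*(-2*q + r)*(2*q + r)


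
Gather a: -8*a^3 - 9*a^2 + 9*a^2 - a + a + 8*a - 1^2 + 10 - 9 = -8*a^3 + 8*a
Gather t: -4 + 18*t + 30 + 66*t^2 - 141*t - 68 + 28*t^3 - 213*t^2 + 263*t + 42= 28*t^3 - 147*t^2 + 140*t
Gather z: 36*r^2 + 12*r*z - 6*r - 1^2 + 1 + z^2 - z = 36*r^2 - 6*r + z^2 + z*(12*r - 1)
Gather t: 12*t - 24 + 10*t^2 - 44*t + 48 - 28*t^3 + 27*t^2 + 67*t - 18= -28*t^3 + 37*t^2 + 35*t + 6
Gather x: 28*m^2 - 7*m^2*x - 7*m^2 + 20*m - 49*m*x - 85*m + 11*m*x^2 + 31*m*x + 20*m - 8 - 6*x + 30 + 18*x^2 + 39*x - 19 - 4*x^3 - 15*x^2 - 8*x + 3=21*m^2 - 45*m - 4*x^3 + x^2*(11*m + 3) + x*(-7*m^2 - 18*m + 25) + 6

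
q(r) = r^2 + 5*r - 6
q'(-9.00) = -13.00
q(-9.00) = 30.00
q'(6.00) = 17.00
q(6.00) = 60.00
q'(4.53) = 14.06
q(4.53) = 37.17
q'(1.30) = 7.60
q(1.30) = 2.19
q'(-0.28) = 4.44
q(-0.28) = -7.32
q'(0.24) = 5.48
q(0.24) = -4.74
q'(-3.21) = -1.42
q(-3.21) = -11.75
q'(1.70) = 8.40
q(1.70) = 5.39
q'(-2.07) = 0.86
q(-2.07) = -12.07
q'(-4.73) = -4.46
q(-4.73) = -7.28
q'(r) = 2*r + 5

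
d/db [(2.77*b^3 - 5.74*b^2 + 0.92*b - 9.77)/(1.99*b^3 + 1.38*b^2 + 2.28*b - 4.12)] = (15.2452*b^4 + 8.9696*b^3 + 9.73289999999999*b^2 + 74.2628*b + 18.4852)/(3.9601*b^6 + 5.4924*b^5 + 10.9788*b^4 - 10.1048*b^3 - 6.1728*b^2 - 18.7872*b + 16.9744)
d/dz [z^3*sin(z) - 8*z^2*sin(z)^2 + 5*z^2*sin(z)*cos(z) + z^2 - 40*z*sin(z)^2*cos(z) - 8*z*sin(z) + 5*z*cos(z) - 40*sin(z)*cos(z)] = z^3*cos(z) + 3*z^2*sin(z) - 8*z^2*sin(2*z) + 5*z^2*cos(2*z) + 5*z*sin(z) + 5*z*sin(2*z) - 30*z*sin(3*z) - 8*z*cos(z) + 8*z*cos(2*z) - 6*z - 8*sin(z) - 5*cos(z) - 40*cos(2*z) + 10*cos(3*z)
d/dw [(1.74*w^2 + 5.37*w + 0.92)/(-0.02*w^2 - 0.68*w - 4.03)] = (-1.0758*w^2 - 13.9876*w - 21.0155)/(0.0004*w^4 + 0.0272*w^3 + 0.6236*w^2 + 5.4808*w + 16.2409)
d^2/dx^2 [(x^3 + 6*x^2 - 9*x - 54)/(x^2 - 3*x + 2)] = 16*(2*x^3 - 27*x^2 + 69*x - 51)/(x^6 - 9*x^5 + 33*x^4 - 63*x^3 + 66*x^2 - 36*x + 8)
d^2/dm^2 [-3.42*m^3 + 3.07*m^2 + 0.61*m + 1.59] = 6.14 - 20.52*m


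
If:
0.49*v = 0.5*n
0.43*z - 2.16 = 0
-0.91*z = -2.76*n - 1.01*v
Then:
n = 1.21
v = 1.23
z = 5.02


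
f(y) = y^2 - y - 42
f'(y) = 2*y - 1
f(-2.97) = -30.21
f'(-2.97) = -6.94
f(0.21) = -42.17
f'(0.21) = -0.58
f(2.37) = -38.75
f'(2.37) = 3.74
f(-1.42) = -38.56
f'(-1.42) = -3.84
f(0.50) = -42.25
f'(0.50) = 0.00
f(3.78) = -31.49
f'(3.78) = 6.56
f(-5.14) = -10.44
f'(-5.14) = -11.28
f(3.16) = -35.17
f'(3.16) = 5.32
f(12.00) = 90.00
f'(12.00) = 23.00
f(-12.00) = 114.00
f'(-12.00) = -25.00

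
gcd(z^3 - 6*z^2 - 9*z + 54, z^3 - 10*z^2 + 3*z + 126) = z^2 - 3*z - 18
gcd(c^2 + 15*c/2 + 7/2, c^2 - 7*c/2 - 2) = c + 1/2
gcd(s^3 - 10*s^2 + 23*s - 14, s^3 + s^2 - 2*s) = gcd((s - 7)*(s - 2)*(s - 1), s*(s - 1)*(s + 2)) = s - 1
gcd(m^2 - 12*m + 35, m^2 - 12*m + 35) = m^2 - 12*m + 35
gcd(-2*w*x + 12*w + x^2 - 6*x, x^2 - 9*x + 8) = 1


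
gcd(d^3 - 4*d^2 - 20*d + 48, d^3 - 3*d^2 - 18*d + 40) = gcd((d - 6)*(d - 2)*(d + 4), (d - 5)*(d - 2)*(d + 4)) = d^2 + 2*d - 8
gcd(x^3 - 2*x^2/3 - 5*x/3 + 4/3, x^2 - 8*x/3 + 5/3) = x - 1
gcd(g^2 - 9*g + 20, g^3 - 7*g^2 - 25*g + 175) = g - 5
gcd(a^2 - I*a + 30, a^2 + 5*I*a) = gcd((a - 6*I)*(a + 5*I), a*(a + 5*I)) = a + 5*I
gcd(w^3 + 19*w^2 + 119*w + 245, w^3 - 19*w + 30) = w + 5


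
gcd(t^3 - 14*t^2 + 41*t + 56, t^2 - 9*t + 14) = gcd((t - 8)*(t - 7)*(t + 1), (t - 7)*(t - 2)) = t - 7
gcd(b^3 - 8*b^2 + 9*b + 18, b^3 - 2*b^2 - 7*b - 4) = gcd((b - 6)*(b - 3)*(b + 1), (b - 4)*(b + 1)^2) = b + 1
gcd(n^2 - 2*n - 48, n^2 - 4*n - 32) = n - 8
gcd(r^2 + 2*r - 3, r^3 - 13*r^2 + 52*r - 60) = 1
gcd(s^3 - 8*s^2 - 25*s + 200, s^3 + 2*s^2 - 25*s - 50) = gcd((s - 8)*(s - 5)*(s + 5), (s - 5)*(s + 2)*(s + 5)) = s^2 - 25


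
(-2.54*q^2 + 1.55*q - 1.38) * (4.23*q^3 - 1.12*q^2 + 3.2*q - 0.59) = -10.7442*q^5 + 9.4013*q^4 - 15.7014*q^3 + 8.0042*q^2 - 5.3305*q + 0.8142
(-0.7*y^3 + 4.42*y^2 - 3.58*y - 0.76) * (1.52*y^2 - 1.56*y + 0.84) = -1.064*y^5 + 7.8104*y^4 - 12.9248*y^3 + 8.1424*y^2 - 1.8216*y - 0.6384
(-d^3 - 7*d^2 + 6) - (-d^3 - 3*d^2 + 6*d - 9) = -4*d^2 - 6*d + 15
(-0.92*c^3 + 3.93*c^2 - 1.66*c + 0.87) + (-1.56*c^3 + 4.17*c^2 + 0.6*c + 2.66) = -2.48*c^3 + 8.1*c^2 - 1.06*c + 3.53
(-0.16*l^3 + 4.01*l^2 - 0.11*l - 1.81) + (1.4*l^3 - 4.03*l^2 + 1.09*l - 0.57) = 1.24*l^3 - 0.0200000000000005*l^2 + 0.98*l - 2.38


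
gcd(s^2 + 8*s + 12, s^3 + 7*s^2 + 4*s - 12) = s^2 + 8*s + 12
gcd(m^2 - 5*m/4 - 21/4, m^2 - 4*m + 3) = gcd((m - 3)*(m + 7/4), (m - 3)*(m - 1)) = m - 3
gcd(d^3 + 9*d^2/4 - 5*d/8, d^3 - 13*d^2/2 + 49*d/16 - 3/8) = d - 1/4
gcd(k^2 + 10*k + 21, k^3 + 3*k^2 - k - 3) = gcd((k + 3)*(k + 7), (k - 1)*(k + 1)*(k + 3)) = k + 3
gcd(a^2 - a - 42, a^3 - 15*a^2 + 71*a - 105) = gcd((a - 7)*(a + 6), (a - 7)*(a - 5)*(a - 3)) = a - 7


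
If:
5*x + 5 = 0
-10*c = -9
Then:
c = 9/10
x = -1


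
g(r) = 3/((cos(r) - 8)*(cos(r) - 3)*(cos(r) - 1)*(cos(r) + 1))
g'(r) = 3*sin(r)/((cos(r) - 8)*(cos(r) - 3)*(cos(r) - 1)*(cos(r) + 1)^2) + 3*sin(r)/((cos(r) - 8)*(cos(r) - 3)*(cos(r) - 1)^2*(cos(r) + 1)) + 3*sin(r)/((cos(r) - 8)*(cos(r) - 3)^2*(cos(r) - 1)*(cos(r) + 1)) + 3*sin(r)/((cos(r) - 8)^2*(cos(r) - 3)*(cos(r) - 1)*(cos(r) + 1))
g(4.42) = -0.12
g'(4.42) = 0.02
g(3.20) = -24.47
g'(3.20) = 836.46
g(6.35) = -48.00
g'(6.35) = 1436.83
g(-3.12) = -178.78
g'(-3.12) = 16555.06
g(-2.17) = -0.14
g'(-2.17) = 0.15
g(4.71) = -0.12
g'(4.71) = -0.06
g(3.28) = -4.39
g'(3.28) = 62.86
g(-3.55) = -0.54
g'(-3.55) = -2.44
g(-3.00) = -4.20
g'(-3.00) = 58.71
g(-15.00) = -0.22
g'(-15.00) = 0.45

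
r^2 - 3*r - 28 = (r - 7)*(r + 4)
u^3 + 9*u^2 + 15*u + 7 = (u + 1)^2*(u + 7)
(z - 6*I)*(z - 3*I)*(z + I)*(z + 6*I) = z^4 - 2*I*z^3 + 39*z^2 - 72*I*z + 108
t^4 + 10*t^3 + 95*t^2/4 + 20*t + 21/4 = (t + 1/2)*(t + 1)*(t + 3/2)*(t + 7)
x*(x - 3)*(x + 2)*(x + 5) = x^4 + 4*x^3 - 11*x^2 - 30*x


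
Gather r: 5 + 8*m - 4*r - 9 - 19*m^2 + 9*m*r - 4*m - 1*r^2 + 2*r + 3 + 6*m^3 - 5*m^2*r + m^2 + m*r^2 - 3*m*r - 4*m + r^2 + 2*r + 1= 6*m^3 - 18*m^2 + m*r^2 + r*(-5*m^2 + 6*m)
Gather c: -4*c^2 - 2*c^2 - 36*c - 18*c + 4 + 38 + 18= -6*c^2 - 54*c + 60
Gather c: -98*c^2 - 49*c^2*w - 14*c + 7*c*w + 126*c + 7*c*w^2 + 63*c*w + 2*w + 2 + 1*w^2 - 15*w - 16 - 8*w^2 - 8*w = c^2*(-49*w - 98) + c*(7*w^2 + 70*w + 112) - 7*w^2 - 21*w - 14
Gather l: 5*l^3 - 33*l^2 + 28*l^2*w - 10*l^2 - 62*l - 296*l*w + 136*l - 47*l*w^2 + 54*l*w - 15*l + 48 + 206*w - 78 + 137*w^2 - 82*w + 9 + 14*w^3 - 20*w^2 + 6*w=5*l^3 + l^2*(28*w - 43) + l*(-47*w^2 - 242*w + 59) + 14*w^3 + 117*w^2 + 130*w - 21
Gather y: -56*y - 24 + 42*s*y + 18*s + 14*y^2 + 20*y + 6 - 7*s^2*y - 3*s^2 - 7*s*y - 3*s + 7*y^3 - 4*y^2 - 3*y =-3*s^2 + 15*s + 7*y^3 + 10*y^2 + y*(-7*s^2 + 35*s - 39) - 18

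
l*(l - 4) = l^2 - 4*l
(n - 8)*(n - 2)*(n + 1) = n^3 - 9*n^2 + 6*n + 16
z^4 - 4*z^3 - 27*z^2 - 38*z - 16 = (z - 8)*(z + 1)^2*(z + 2)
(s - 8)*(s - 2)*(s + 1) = s^3 - 9*s^2 + 6*s + 16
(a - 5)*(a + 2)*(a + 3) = a^3 - 19*a - 30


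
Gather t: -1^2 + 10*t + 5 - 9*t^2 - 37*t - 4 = -9*t^2 - 27*t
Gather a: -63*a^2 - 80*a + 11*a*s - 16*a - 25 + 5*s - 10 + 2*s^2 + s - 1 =-63*a^2 + a*(11*s - 96) + 2*s^2 + 6*s - 36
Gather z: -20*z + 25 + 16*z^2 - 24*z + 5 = 16*z^2 - 44*z + 30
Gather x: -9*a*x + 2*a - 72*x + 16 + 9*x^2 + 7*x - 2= 2*a + 9*x^2 + x*(-9*a - 65) + 14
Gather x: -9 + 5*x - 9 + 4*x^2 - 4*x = 4*x^2 + x - 18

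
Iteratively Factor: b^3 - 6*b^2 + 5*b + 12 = (b - 4)*(b^2 - 2*b - 3) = (b - 4)*(b - 3)*(b + 1)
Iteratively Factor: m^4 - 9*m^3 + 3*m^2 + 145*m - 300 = (m - 3)*(m^3 - 6*m^2 - 15*m + 100) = (m - 5)*(m - 3)*(m^2 - m - 20) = (m - 5)^2*(m - 3)*(m + 4)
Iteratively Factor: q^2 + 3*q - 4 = (q - 1)*(q + 4)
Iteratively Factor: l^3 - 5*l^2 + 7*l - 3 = (l - 1)*(l^2 - 4*l + 3) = (l - 1)^2*(l - 3)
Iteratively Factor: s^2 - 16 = (s - 4)*(s + 4)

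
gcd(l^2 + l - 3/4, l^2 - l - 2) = 1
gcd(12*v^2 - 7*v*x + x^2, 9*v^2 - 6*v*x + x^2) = -3*v + x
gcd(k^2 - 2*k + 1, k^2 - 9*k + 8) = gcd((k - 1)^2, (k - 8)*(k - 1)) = k - 1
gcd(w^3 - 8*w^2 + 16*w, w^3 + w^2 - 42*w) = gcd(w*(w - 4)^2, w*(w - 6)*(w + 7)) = w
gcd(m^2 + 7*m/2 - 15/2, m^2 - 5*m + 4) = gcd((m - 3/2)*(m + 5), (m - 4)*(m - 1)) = 1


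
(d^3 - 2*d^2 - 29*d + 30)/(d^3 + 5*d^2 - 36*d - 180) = (d - 1)/(d + 6)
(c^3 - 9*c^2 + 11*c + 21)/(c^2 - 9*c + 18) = (c^2 - 6*c - 7)/(c - 6)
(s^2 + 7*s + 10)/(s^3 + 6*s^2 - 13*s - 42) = (s + 5)/(s^2 + 4*s - 21)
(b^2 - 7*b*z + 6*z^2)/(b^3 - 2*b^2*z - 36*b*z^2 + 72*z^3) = (-b + z)/(-b^2 - 4*b*z + 12*z^2)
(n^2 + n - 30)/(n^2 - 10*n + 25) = (n + 6)/(n - 5)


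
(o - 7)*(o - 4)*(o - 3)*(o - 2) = o^4 - 16*o^3 + 89*o^2 - 206*o + 168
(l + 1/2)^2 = l^2 + l + 1/4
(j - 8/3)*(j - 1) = j^2 - 11*j/3 + 8/3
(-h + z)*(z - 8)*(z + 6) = -h*z^2 + 2*h*z + 48*h + z^3 - 2*z^2 - 48*z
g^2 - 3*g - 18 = (g - 6)*(g + 3)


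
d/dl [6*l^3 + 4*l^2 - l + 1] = 18*l^2 + 8*l - 1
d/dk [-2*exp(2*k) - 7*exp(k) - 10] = (-4*exp(k) - 7)*exp(k)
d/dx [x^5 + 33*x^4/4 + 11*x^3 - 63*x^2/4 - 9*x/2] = 5*x^4 + 33*x^3 + 33*x^2 - 63*x/2 - 9/2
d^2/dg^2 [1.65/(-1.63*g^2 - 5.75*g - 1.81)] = (8.76777*g^2 + 30.92925*g - 1.65*(3.26*g + 5.75)*(6.52*g + 11.5) + 9.73599)/(1.63*g^2 + 5.75*g + 1.81)^3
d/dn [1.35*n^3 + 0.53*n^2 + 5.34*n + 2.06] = 4.05*n^2 + 1.06*n + 5.34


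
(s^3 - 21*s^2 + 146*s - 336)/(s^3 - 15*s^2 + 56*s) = (s - 6)/s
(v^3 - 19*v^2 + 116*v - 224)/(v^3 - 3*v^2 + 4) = (v^3 - 19*v^2 + 116*v - 224)/(v^3 - 3*v^2 + 4)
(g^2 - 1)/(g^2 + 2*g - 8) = (g^2 - 1)/(g^2 + 2*g - 8)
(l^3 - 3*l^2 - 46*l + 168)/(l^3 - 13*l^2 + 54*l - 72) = (l + 7)/(l - 3)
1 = 1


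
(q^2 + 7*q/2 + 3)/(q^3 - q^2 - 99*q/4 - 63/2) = 2*(q + 2)/(2*q^2 - 5*q - 42)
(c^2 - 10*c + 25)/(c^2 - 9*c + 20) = (c - 5)/(c - 4)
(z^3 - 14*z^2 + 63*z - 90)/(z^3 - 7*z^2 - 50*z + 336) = (z^2 - 8*z + 15)/(z^2 - z - 56)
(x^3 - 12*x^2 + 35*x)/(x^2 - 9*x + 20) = x*(x - 7)/(x - 4)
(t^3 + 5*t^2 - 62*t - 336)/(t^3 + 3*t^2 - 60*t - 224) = (t + 6)/(t + 4)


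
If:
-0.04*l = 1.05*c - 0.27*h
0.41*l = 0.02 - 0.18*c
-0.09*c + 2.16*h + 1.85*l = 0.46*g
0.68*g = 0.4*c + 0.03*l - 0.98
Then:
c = -0.11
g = -1.50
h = -0.41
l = 0.10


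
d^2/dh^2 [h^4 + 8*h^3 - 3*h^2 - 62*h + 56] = 12*h^2 + 48*h - 6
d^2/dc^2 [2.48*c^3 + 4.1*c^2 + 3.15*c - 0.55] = 14.88*c + 8.2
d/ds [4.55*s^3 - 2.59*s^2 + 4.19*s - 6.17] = 13.65*s^2 - 5.18*s + 4.19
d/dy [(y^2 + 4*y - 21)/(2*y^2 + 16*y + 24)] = (2*y^2 + 33*y + 108)/(y^4 + 16*y^3 + 88*y^2 + 192*y + 144)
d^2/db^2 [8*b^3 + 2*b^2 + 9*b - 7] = 48*b + 4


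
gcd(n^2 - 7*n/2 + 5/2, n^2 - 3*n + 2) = n - 1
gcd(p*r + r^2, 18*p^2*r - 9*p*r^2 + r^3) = r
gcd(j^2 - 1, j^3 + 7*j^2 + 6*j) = j + 1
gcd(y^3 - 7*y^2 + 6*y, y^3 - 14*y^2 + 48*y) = y^2 - 6*y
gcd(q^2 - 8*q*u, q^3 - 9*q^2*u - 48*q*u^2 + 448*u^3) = q - 8*u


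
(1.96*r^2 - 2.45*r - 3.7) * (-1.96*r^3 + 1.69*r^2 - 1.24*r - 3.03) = -3.8416*r^5 + 8.1144*r^4 + 0.6811*r^3 - 9.1538*r^2 + 12.0115*r + 11.211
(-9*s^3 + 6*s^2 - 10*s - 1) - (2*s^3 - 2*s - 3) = -11*s^3 + 6*s^2 - 8*s + 2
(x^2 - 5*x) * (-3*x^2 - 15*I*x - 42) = -3*x^4 + 15*x^3 - 15*I*x^3 - 42*x^2 + 75*I*x^2 + 210*x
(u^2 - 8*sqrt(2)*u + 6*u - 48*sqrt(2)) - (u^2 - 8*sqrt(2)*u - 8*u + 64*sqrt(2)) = 14*u - 112*sqrt(2)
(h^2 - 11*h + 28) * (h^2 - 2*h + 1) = h^4 - 13*h^3 + 51*h^2 - 67*h + 28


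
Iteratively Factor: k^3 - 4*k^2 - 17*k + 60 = (k - 3)*(k^2 - k - 20) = (k - 3)*(k + 4)*(k - 5)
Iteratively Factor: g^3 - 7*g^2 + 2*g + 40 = (g - 5)*(g^2 - 2*g - 8) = (g - 5)*(g - 4)*(g + 2)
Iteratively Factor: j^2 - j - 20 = (j - 5)*(j + 4)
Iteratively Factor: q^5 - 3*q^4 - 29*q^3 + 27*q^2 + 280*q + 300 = (q + 3)*(q^4 - 6*q^3 - 11*q^2 + 60*q + 100) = (q + 2)*(q + 3)*(q^3 - 8*q^2 + 5*q + 50) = (q - 5)*(q + 2)*(q + 3)*(q^2 - 3*q - 10) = (q - 5)^2*(q + 2)*(q + 3)*(q + 2)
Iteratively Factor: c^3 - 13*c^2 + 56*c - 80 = (c - 5)*(c^2 - 8*c + 16) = (c - 5)*(c - 4)*(c - 4)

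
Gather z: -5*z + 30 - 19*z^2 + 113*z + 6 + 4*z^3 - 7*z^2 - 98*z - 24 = 4*z^3 - 26*z^2 + 10*z + 12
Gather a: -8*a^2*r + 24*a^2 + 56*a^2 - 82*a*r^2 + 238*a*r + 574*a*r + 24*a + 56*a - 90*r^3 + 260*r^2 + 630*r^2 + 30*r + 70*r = a^2*(80 - 8*r) + a*(-82*r^2 + 812*r + 80) - 90*r^3 + 890*r^2 + 100*r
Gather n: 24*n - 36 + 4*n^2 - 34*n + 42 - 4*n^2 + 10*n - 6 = 0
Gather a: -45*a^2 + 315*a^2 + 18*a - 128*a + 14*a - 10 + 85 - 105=270*a^2 - 96*a - 30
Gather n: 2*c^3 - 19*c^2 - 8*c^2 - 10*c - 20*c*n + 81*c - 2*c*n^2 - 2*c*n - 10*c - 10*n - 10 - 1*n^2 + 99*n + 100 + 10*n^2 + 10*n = 2*c^3 - 27*c^2 + 61*c + n^2*(9 - 2*c) + n*(99 - 22*c) + 90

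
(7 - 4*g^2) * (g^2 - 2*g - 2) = -4*g^4 + 8*g^3 + 15*g^2 - 14*g - 14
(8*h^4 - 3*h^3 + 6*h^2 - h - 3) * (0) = 0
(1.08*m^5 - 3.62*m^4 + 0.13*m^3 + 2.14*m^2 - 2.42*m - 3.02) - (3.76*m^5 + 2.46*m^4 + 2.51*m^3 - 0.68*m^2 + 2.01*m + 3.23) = -2.68*m^5 - 6.08*m^4 - 2.38*m^3 + 2.82*m^2 - 4.43*m - 6.25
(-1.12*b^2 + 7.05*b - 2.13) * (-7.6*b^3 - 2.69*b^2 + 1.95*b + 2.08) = 8.512*b^5 - 50.5672*b^4 - 4.9605*b^3 + 17.1476*b^2 + 10.5105*b - 4.4304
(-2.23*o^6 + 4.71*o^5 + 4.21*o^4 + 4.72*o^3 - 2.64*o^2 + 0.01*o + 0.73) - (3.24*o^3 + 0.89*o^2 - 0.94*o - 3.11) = -2.23*o^6 + 4.71*o^5 + 4.21*o^4 + 1.48*o^3 - 3.53*o^2 + 0.95*o + 3.84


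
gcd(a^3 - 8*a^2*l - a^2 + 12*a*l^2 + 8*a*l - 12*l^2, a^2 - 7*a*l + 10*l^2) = a - 2*l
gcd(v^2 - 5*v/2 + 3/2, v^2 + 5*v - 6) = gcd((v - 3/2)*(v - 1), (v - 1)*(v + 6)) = v - 1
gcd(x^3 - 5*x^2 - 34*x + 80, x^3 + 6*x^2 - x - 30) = x^2 + 3*x - 10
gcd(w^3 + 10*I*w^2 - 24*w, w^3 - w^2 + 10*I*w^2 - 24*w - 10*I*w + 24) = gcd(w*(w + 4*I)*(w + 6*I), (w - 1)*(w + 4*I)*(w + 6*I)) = w^2 + 10*I*w - 24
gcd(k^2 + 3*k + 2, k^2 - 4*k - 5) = k + 1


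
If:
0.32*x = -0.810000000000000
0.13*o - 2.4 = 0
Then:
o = 18.46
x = -2.53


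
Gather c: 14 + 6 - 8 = 12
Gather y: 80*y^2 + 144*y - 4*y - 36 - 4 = 80*y^2 + 140*y - 40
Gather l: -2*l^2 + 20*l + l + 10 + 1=-2*l^2 + 21*l + 11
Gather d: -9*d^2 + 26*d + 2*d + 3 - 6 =-9*d^2 + 28*d - 3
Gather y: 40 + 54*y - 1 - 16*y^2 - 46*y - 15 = -16*y^2 + 8*y + 24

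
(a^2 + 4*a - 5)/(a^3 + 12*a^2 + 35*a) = (a - 1)/(a*(a + 7))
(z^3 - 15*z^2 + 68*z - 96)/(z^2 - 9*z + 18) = (z^2 - 12*z + 32)/(z - 6)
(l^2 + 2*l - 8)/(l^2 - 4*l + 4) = (l + 4)/(l - 2)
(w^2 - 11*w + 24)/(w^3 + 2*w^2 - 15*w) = (w - 8)/(w*(w + 5))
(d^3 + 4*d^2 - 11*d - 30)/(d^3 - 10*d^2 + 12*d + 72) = (d^2 + 2*d - 15)/(d^2 - 12*d + 36)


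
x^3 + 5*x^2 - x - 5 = (x - 1)*(x + 1)*(x + 5)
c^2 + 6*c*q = c*(c + 6*q)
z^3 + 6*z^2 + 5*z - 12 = (z - 1)*(z + 3)*(z + 4)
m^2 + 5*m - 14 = (m - 2)*(m + 7)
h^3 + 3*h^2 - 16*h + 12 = (h - 2)*(h - 1)*(h + 6)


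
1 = 1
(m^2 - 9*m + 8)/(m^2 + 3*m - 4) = (m - 8)/(m + 4)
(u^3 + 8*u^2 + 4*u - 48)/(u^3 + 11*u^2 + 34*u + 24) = (u - 2)/(u + 1)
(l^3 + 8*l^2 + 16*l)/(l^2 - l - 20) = l*(l + 4)/(l - 5)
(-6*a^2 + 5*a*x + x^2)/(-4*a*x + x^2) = (6*a^2 - 5*a*x - x^2)/(x*(4*a - x))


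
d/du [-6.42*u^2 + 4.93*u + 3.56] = 4.93 - 12.84*u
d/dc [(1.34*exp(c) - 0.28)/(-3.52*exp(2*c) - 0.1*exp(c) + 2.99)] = (4.7168*exp(2*c) - 1.9712*exp(c) + 3.9786)*exp(c)/(12.3904*exp(4*c) + 0.704*exp(3*c) - 21.0396*exp(2*c) - 0.598*exp(c) + 8.9401)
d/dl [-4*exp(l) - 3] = -4*exp(l)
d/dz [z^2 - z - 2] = 2*z - 1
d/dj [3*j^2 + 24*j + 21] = 6*j + 24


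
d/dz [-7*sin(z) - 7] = -7*cos(z)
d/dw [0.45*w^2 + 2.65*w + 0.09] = 0.9*w + 2.65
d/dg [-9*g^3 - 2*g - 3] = -27*g^2 - 2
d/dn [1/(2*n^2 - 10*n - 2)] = (5/2 - n)/(-n^2 + 5*n + 1)^2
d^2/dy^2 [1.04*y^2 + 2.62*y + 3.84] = 2.08000000000000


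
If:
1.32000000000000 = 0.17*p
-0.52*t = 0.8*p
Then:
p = 7.76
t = -11.95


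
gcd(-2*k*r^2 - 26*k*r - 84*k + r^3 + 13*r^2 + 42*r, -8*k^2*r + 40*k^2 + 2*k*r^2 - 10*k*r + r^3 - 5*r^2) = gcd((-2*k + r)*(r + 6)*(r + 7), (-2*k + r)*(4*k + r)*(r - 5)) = -2*k + r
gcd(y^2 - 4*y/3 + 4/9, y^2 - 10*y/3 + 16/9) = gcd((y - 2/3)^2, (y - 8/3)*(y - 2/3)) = y - 2/3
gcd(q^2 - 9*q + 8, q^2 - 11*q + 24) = q - 8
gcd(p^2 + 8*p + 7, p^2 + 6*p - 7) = p + 7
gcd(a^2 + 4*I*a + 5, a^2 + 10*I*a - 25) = a + 5*I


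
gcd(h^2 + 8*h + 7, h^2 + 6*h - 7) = h + 7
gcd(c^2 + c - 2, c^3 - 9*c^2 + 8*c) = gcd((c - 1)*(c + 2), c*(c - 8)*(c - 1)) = c - 1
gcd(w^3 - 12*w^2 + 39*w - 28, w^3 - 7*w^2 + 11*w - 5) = w - 1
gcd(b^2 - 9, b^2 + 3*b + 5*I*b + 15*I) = b + 3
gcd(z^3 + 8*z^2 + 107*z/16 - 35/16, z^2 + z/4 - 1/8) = z - 1/4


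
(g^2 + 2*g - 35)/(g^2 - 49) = (g - 5)/(g - 7)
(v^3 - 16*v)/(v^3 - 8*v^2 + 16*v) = (v + 4)/(v - 4)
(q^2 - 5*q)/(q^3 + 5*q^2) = (q - 5)/(q*(q + 5))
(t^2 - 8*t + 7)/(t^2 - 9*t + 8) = (t - 7)/(t - 8)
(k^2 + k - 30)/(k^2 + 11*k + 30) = (k - 5)/(k + 5)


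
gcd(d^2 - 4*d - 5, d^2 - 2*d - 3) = d + 1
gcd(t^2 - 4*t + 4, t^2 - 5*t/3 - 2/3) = t - 2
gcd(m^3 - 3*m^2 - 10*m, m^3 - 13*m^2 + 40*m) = m^2 - 5*m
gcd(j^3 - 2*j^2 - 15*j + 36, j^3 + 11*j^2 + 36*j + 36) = 1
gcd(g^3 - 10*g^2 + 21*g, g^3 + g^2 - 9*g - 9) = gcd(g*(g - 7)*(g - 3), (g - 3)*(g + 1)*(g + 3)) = g - 3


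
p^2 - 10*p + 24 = (p - 6)*(p - 4)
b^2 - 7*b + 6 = (b - 6)*(b - 1)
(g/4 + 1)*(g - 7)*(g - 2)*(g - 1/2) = g^4/4 - 11*g^3/8 - 39*g^2/8 + 67*g/4 - 7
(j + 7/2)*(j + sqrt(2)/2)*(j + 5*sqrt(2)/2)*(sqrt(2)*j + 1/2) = sqrt(2)*j^4 + 7*sqrt(2)*j^3/2 + 13*j^3/2 + 4*sqrt(2)*j^2 + 91*j^2/4 + 5*j/4 + 14*sqrt(2)*j + 35/8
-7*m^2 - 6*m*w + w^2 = (-7*m + w)*(m + w)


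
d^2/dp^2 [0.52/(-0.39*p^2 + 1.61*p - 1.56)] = (0.158184*p^2 - 0.653016*p - 0.52*(0.78*p - 1.61)*(1.56*p - 3.22) + 0.632736)/(0.39*p^2 - 1.61*p + 1.56)^3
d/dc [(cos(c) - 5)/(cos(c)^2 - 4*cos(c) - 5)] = sin(c)/(cos(c) + 1)^2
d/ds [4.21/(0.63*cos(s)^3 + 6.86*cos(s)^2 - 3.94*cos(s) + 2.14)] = (7.9569*cos(s)^2 + 57.7612*cos(s) - 16.5874)*sin(s)/(0.63*cos(s)^3 + 6.86*cos(s)^2 - 3.94*cos(s) + 2.14)^2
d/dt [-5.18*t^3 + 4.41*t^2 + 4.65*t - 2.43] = -15.54*t^2 + 8.82*t + 4.65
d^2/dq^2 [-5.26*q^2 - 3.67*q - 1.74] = -10.5200000000000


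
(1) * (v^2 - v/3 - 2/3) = v^2 - v/3 - 2/3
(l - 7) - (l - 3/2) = -11/2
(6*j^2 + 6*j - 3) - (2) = 6*j^2 + 6*j - 5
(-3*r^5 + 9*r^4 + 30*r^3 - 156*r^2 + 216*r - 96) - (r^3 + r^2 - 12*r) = -3*r^5 + 9*r^4 + 29*r^3 - 157*r^2 + 228*r - 96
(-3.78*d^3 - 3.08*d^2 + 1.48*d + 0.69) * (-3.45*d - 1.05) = 13.041*d^4 + 14.595*d^3 - 1.872*d^2 - 3.9345*d - 0.7245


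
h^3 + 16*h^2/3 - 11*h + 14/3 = (h - 1)*(h - 2/3)*(h + 7)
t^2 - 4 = (t - 2)*(t + 2)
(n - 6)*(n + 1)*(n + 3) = n^3 - 2*n^2 - 21*n - 18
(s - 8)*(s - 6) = s^2 - 14*s + 48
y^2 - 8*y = y*(y - 8)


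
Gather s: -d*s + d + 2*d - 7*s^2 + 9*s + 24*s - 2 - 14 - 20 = 3*d - 7*s^2 + s*(33 - d) - 36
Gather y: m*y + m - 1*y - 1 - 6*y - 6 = m + y*(m - 7) - 7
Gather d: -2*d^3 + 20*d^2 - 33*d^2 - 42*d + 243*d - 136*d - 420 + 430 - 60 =-2*d^3 - 13*d^2 + 65*d - 50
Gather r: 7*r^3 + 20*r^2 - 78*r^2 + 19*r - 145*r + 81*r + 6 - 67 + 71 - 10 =7*r^3 - 58*r^2 - 45*r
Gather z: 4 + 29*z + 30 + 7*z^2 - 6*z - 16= 7*z^2 + 23*z + 18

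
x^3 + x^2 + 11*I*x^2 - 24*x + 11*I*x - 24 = (x + 1)*(x + 3*I)*(x + 8*I)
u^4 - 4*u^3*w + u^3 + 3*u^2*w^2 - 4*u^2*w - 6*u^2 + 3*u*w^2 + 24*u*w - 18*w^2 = (u - 2)*(u + 3)*(u - 3*w)*(u - w)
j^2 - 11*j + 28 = (j - 7)*(j - 4)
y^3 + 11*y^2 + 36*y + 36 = (y + 2)*(y + 3)*(y + 6)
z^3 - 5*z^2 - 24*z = z*(z - 8)*(z + 3)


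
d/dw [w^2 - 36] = 2*w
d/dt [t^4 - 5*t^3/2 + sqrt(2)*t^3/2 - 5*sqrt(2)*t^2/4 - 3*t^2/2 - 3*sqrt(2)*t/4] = 4*t^3 - 15*t^2/2 + 3*sqrt(2)*t^2/2 - 5*sqrt(2)*t/2 - 3*t - 3*sqrt(2)/4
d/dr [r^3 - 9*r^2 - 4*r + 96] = 3*r^2 - 18*r - 4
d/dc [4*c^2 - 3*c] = 8*c - 3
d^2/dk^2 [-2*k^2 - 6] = -4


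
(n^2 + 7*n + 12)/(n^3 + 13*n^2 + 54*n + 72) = 1/(n + 6)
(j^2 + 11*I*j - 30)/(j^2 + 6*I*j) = (j + 5*I)/j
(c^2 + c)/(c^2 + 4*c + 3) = c/(c + 3)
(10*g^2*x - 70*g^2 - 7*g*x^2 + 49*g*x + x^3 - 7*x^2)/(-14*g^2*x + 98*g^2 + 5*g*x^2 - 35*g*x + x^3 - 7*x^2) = (-5*g + x)/(7*g + x)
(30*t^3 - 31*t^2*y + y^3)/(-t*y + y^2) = -30*t^2/y + t + y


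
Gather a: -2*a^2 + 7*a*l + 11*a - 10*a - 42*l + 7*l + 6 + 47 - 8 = -2*a^2 + a*(7*l + 1) - 35*l + 45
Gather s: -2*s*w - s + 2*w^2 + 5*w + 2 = s*(-2*w - 1) + 2*w^2 + 5*w + 2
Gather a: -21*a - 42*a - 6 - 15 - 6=-63*a - 27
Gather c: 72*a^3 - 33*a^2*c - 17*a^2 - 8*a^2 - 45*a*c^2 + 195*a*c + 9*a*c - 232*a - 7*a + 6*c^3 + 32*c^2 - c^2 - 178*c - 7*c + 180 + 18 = 72*a^3 - 25*a^2 - 239*a + 6*c^3 + c^2*(31 - 45*a) + c*(-33*a^2 + 204*a - 185) + 198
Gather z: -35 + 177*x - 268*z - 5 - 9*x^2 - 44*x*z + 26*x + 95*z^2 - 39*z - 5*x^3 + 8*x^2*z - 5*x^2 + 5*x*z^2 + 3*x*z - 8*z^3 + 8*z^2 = -5*x^3 - 14*x^2 + 203*x - 8*z^3 + z^2*(5*x + 103) + z*(8*x^2 - 41*x - 307) - 40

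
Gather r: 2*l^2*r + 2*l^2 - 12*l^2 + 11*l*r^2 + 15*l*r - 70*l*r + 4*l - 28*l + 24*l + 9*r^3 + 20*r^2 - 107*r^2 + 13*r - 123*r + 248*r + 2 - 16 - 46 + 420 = -10*l^2 + 9*r^3 + r^2*(11*l - 87) + r*(2*l^2 - 55*l + 138) + 360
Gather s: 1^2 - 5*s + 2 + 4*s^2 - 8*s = 4*s^2 - 13*s + 3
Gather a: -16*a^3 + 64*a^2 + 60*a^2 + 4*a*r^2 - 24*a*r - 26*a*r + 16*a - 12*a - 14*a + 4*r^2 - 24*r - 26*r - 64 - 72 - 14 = -16*a^3 + 124*a^2 + a*(4*r^2 - 50*r - 10) + 4*r^2 - 50*r - 150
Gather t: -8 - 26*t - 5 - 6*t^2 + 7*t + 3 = -6*t^2 - 19*t - 10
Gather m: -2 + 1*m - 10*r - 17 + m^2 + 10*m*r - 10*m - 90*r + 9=m^2 + m*(10*r - 9) - 100*r - 10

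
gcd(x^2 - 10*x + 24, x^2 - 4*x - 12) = x - 6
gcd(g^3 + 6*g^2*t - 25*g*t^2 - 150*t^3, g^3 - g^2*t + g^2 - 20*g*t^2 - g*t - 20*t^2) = -g + 5*t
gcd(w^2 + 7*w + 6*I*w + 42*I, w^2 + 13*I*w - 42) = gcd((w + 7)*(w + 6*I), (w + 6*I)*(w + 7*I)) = w + 6*I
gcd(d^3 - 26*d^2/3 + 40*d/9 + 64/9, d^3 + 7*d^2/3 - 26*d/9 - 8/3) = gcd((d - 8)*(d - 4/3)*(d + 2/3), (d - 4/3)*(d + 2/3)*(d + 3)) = d^2 - 2*d/3 - 8/9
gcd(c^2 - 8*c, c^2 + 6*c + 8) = 1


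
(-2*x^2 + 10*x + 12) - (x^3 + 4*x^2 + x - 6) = -x^3 - 6*x^2 + 9*x + 18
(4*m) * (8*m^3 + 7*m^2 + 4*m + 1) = 32*m^4 + 28*m^3 + 16*m^2 + 4*m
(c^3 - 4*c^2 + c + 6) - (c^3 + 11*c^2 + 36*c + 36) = -15*c^2 - 35*c - 30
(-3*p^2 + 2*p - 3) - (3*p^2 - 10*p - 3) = -6*p^2 + 12*p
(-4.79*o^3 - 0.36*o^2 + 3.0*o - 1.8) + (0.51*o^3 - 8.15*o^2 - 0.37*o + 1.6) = -4.28*o^3 - 8.51*o^2 + 2.63*o - 0.2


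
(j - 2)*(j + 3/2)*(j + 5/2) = j^3 + 2*j^2 - 17*j/4 - 15/2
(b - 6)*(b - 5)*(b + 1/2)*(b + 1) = b^4 - 19*b^3/2 + 14*b^2 + 79*b/2 + 15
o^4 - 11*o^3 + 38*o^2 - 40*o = o*(o - 5)*(o - 4)*(o - 2)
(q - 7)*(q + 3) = q^2 - 4*q - 21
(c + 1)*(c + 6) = c^2 + 7*c + 6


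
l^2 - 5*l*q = l*(l - 5*q)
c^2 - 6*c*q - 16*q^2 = (c - 8*q)*(c + 2*q)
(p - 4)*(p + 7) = p^2 + 3*p - 28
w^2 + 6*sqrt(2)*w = w*(w + 6*sqrt(2))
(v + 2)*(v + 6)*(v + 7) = v^3 + 15*v^2 + 68*v + 84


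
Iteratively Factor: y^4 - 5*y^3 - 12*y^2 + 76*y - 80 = (y + 4)*(y^3 - 9*y^2 + 24*y - 20) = (y - 2)*(y + 4)*(y^2 - 7*y + 10) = (y - 2)^2*(y + 4)*(y - 5)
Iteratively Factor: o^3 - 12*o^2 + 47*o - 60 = (o - 4)*(o^2 - 8*o + 15) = (o - 4)*(o - 3)*(o - 5)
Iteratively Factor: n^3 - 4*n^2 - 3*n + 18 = (n - 3)*(n^2 - n - 6) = (n - 3)*(n + 2)*(n - 3)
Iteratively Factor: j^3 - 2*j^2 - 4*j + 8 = (j - 2)*(j^2 - 4) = (j - 2)^2*(j + 2)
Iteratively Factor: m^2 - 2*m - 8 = (m + 2)*(m - 4)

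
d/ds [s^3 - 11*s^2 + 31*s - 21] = 3*s^2 - 22*s + 31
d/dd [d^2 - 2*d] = 2*d - 2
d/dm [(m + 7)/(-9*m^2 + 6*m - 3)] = (m^2 + 14*m - 5)/(9*m^4 - 12*m^3 + 10*m^2 - 4*m + 1)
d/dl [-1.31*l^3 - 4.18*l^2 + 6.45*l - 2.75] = -3.93*l^2 - 8.36*l + 6.45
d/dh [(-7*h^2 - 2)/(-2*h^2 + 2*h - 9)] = 2*(-7*h^2 + 59*h + 2)/(4*h^4 - 8*h^3 + 40*h^2 - 36*h + 81)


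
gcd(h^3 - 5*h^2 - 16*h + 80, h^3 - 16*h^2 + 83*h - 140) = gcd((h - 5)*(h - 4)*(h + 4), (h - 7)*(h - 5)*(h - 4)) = h^2 - 9*h + 20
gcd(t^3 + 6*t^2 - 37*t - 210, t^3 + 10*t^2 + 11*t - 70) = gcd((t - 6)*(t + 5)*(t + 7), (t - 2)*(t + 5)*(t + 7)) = t^2 + 12*t + 35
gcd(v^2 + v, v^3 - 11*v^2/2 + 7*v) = v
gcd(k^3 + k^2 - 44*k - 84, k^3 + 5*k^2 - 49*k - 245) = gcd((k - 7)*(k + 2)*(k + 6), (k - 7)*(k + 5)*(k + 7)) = k - 7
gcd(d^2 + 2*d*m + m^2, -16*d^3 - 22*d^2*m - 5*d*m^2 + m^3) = d + m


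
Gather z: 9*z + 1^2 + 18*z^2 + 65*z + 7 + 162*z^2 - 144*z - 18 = 180*z^2 - 70*z - 10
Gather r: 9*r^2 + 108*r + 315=9*r^2 + 108*r + 315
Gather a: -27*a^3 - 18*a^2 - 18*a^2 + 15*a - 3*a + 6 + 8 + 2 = -27*a^3 - 36*a^2 + 12*a + 16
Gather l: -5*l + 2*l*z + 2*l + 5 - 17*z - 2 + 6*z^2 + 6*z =l*(2*z - 3) + 6*z^2 - 11*z + 3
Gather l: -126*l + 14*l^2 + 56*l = 14*l^2 - 70*l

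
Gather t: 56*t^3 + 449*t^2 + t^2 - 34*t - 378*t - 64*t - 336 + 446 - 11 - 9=56*t^3 + 450*t^2 - 476*t + 90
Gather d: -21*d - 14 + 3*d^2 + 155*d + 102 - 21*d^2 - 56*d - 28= -18*d^2 + 78*d + 60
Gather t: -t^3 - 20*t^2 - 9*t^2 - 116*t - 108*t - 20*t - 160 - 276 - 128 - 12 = -t^3 - 29*t^2 - 244*t - 576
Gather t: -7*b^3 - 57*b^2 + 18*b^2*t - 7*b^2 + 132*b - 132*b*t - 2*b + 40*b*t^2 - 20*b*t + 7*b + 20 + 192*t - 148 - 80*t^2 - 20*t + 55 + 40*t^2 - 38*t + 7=-7*b^3 - 64*b^2 + 137*b + t^2*(40*b - 40) + t*(18*b^2 - 152*b + 134) - 66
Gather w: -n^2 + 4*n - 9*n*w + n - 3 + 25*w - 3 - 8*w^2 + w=-n^2 + 5*n - 8*w^2 + w*(26 - 9*n) - 6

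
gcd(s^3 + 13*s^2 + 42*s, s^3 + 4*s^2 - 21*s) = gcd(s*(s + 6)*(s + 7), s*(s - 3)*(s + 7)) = s^2 + 7*s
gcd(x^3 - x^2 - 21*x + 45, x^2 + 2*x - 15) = x^2 + 2*x - 15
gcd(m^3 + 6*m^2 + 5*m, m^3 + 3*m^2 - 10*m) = m^2 + 5*m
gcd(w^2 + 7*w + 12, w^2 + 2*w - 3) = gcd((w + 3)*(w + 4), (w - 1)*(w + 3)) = w + 3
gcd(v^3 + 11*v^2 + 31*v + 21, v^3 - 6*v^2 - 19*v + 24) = v + 3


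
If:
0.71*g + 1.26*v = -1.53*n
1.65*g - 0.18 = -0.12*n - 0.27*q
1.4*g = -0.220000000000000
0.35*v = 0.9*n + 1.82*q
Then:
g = -0.16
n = -5.68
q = 4.15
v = 6.98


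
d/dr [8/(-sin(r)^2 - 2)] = 32*sin(2*r)/(5 - cos(2*r))^2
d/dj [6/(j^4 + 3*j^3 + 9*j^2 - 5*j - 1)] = 6*(-4*j^3 - 9*j^2 - 18*j + 5)/(j^4 + 3*j^3 + 9*j^2 - 5*j - 1)^2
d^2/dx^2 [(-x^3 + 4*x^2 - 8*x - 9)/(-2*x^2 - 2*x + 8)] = (17*x^3 - 33*x^2 + 171*x + 13)/(x^6 + 3*x^5 - 9*x^4 - 23*x^3 + 36*x^2 + 48*x - 64)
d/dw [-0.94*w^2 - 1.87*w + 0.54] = -1.88*w - 1.87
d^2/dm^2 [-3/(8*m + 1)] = -384/(8*m + 1)^3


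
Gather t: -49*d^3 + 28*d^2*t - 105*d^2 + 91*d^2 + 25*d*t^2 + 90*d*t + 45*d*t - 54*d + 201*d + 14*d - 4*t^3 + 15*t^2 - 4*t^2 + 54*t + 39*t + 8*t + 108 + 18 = -49*d^3 - 14*d^2 + 161*d - 4*t^3 + t^2*(25*d + 11) + t*(28*d^2 + 135*d + 101) + 126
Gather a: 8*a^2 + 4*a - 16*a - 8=8*a^2 - 12*a - 8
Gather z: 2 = 2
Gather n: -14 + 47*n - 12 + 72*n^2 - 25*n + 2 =72*n^2 + 22*n - 24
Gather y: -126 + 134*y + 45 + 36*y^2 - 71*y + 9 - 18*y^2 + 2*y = 18*y^2 + 65*y - 72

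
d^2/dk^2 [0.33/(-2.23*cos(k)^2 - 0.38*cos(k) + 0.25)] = (6.564228*(1 - cos(k)^2)^2 + 0.838926*cos(k)^3 + 4.065666*cos(k)^2 - 1.646502*cos(k) - 7.027482)/(2.23*cos(k)^2 + 0.38*cos(k) - 0.25)^3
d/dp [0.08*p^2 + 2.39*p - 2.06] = 0.16*p + 2.39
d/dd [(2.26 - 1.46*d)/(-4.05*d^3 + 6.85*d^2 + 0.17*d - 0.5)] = (-11.826*d^3 + 37.46*d^2 - 30.962*d + 0.3458)/(16.4025*d^6 - 55.485*d^5 + 45.5455*d^4 + 6.379*d^3 - 6.8211*d^2 - 0.17*d + 0.25)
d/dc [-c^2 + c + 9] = 1 - 2*c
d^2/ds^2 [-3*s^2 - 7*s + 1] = -6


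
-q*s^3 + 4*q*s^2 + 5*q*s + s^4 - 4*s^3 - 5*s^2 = s*(-q + s)*(s - 5)*(s + 1)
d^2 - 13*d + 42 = (d - 7)*(d - 6)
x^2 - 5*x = x*(x - 5)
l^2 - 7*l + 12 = (l - 4)*(l - 3)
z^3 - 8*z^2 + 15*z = z*(z - 5)*(z - 3)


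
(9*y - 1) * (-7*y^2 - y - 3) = -63*y^3 - 2*y^2 - 26*y + 3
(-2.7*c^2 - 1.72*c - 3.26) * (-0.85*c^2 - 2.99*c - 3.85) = 2.295*c^4 + 9.535*c^3 + 18.3088*c^2 + 16.3694*c + 12.551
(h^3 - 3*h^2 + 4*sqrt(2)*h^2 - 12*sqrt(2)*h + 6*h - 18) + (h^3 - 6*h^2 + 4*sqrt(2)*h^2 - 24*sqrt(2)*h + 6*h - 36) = 2*h^3 - 9*h^2 + 8*sqrt(2)*h^2 - 36*sqrt(2)*h + 12*h - 54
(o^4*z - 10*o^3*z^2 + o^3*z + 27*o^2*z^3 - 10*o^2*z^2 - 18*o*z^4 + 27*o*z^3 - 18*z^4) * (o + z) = o^5*z - 9*o^4*z^2 + o^4*z + 17*o^3*z^3 - 9*o^3*z^2 + 9*o^2*z^4 + 17*o^2*z^3 - 18*o*z^5 + 9*o*z^4 - 18*z^5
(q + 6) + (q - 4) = 2*q + 2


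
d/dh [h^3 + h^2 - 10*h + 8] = 3*h^2 + 2*h - 10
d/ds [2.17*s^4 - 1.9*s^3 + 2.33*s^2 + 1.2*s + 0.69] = 8.68*s^3 - 5.7*s^2 + 4.66*s + 1.2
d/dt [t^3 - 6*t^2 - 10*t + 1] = 3*t^2 - 12*t - 10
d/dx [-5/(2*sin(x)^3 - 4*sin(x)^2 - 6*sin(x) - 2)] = -5*(4*sin(x) + 3*cos(x)^2)*cos(x)/(2*(-sin(x)^3 + 2*sin(x)^2 + 3*sin(x) + 1)^2)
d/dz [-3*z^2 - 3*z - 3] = -6*z - 3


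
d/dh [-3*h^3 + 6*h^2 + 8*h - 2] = -9*h^2 + 12*h + 8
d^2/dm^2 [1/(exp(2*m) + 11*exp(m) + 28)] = (2*(2*exp(m) + 11)^2*exp(m) - (4*exp(m) + 11)*(exp(2*m) + 11*exp(m) + 28))*exp(m)/(exp(2*m) + 11*exp(m) + 28)^3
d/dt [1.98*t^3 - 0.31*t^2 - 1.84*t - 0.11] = 5.94*t^2 - 0.62*t - 1.84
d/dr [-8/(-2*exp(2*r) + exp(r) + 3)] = (8 - 32*exp(r))*exp(r)/(-2*exp(2*r) + exp(r) + 3)^2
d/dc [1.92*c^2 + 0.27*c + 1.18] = 3.84*c + 0.27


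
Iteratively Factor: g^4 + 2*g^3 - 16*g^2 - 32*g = (g + 4)*(g^3 - 2*g^2 - 8*g) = g*(g + 4)*(g^2 - 2*g - 8) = g*(g - 4)*(g + 4)*(g + 2)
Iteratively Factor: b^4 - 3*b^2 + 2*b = (b - 1)*(b^3 + b^2 - 2*b) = b*(b - 1)*(b^2 + b - 2) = b*(b - 1)^2*(b + 2)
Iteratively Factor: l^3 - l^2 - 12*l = (l)*(l^2 - l - 12) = l*(l + 3)*(l - 4)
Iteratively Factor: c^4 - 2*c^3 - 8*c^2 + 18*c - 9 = (c - 3)*(c^3 + c^2 - 5*c + 3) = (c - 3)*(c - 1)*(c^2 + 2*c - 3) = (c - 3)*(c - 1)^2*(c + 3)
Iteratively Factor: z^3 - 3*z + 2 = (z - 1)*(z^2 + z - 2) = (z - 1)^2*(z + 2)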